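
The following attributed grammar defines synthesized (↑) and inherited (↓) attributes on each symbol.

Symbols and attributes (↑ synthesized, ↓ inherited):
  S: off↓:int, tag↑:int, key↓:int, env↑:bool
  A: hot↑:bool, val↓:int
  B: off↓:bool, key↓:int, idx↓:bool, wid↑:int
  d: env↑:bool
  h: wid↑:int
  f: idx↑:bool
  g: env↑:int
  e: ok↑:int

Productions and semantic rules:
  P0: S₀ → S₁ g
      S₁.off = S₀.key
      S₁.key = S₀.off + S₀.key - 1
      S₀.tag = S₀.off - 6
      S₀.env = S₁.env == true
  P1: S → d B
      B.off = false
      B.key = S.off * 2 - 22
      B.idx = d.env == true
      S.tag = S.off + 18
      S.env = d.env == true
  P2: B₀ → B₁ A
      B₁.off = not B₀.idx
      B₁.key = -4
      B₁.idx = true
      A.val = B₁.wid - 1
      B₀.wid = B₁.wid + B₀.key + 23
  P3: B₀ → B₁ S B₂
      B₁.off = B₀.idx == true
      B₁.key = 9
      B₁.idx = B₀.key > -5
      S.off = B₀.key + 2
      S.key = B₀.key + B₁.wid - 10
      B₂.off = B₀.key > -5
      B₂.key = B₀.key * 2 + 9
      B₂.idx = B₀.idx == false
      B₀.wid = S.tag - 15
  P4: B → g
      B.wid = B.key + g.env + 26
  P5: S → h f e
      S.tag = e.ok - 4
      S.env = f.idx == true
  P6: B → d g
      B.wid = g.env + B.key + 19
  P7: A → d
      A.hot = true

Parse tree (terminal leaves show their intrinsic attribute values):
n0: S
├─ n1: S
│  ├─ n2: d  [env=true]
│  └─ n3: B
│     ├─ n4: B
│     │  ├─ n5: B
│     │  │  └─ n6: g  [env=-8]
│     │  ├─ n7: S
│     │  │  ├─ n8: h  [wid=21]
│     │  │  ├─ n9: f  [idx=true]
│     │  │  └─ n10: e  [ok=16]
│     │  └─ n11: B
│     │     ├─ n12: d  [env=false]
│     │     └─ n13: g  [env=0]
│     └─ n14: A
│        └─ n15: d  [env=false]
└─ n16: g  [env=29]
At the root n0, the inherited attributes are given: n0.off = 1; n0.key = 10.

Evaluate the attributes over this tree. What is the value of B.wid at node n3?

18

1. n0.off = 1  [given at root]
2. n0.key = 10  [given at root]
3. n1.off = 10  [S₀.key]
4. n1.key = 10  [S₀.off + S₀.key - 1]
5. n2.env = true  [terminal]
6. n3.off = false  [false]
7. n3.key = -2  [S.off * 2 - 22]
8. n3.idx = true  [d.env == true]
9. n4.off = false  [not B₀.idx]
10. n4.key = -4  [-4]
11. n4.idx = true  [true]
12. n5.off = true  [B₀.idx == true]
13. n5.key = 9  [9]
14. n5.idx = true  [B₀.key > -5]
15. n6.env = -8  [terminal]
16. n5.wid = 27  [B.key + g.env + 26]
17. n7.off = -2  [B₀.key + 2]
18. n7.key = 13  [B₀.key + B₁.wid - 10]
19. n8.wid = 21  [terminal]
20. n9.idx = true  [terminal]
21. n10.ok = 16  [terminal]
22. n7.tag = 12  [e.ok - 4]
23. n7.env = true  [f.idx == true]
24. n11.off = true  [B₀.key > -5]
25. n11.key = 1  [B₀.key * 2 + 9]
26. n11.idx = false  [B₀.idx == false]
27. n12.env = false  [terminal]
28. n13.env = 0  [terminal]
29. n11.wid = 20  [g.env + B.key + 19]
30. n4.wid = -3  [S.tag - 15]
31. n14.val = -4  [B₁.wid - 1]
32. n15.env = false  [terminal]
33. n14.hot = true  [true]
34. n3.wid = 18  [B₁.wid + B₀.key + 23]
35. n1.tag = 28  [S.off + 18]
36. n1.env = true  [d.env == true]
37. n16.env = 29  [terminal]
38. n0.tag = -5  [S₀.off - 6]
39. n0.env = true  [S₁.env == true]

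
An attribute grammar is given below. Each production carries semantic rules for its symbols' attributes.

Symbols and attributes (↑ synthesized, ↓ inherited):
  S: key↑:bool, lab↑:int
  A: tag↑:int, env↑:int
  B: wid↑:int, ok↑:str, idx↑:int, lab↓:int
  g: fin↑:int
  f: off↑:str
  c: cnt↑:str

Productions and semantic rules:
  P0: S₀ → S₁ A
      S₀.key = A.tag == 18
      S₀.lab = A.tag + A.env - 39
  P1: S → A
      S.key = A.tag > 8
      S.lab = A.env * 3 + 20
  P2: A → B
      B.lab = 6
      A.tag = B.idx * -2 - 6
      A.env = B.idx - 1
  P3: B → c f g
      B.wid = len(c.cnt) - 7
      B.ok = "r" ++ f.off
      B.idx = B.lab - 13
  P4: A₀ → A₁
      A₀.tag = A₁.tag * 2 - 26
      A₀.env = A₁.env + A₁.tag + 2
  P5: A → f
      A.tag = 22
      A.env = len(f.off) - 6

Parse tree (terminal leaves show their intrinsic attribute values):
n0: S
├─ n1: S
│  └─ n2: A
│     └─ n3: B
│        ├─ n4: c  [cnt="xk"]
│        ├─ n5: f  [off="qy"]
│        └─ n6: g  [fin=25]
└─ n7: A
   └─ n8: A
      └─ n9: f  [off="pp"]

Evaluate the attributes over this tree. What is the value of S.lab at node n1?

1. n3.lab = 6  [6]
2. n4.cnt = "xk"  [terminal]
3. n5.off = "qy"  [terminal]
4. n6.fin = 25  [terminal]
5. n3.wid = -5  [len(c.cnt) - 7]
6. n3.ok = "rqy"  ["r" ++ f.off]
7. n3.idx = -7  [B.lab - 13]
8. n2.tag = 8  [B.idx * -2 - 6]
9. n2.env = -8  [B.idx - 1]
10. n1.key = false  [A.tag > 8]
11. n1.lab = -4  [A.env * 3 + 20]
12. n9.off = "pp"  [terminal]
13. n8.tag = 22  [22]
14. n8.env = -4  [len(f.off) - 6]
15. n7.tag = 18  [A₁.tag * 2 - 26]
16. n7.env = 20  [A₁.env + A₁.tag + 2]
17. n0.key = true  [A.tag == 18]
18. n0.lab = -1  [A.tag + A.env - 39]

-4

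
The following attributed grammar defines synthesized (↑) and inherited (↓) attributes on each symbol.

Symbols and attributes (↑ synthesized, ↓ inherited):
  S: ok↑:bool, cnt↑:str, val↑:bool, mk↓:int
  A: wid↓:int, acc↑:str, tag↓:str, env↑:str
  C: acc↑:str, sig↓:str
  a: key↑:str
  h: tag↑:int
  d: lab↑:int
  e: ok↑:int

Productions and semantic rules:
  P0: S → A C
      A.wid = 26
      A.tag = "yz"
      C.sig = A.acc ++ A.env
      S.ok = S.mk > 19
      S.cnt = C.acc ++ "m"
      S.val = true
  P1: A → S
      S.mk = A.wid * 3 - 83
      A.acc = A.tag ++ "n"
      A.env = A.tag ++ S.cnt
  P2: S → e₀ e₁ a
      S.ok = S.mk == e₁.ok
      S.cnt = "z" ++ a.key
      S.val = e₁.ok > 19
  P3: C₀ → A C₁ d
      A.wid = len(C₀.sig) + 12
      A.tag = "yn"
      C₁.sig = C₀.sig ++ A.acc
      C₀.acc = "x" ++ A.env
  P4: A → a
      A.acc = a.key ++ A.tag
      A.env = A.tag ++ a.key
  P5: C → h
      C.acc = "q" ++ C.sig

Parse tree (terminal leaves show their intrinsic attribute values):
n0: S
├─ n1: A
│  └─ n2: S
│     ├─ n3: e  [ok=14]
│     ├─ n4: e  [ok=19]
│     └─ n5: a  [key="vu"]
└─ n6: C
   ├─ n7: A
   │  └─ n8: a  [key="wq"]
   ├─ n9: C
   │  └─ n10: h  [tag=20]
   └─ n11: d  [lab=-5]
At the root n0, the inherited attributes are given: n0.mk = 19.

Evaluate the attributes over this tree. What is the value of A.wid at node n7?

20

1. n0.mk = 19  [given at root]
2. n1.wid = 26  [26]
3. n1.tag = "yz"  ["yz"]
4. n2.mk = -5  [A.wid * 3 - 83]
5. n3.ok = 14  [terminal]
6. n4.ok = 19  [terminal]
7. n5.key = "vu"  [terminal]
8. n2.ok = false  [S.mk == e₁.ok]
9. n2.cnt = "zvu"  ["z" ++ a.key]
10. n2.val = false  [e₁.ok > 19]
11. n1.acc = "yzn"  [A.tag ++ "n"]
12. n1.env = "yzzvu"  [A.tag ++ S.cnt]
13. n6.sig = "yznyzzvu"  [A.acc ++ A.env]
14. n7.wid = 20  [len(C₀.sig) + 12]
15. n7.tag = "yn"  ["yn"]
16. n8.key = "wq"  [terminal]
17. n7.acc = "wqyn"  [a.key ++ A.tag]
18. n7.env = "ynwq"  [A.tag ++ a.key]
19. n9.sig = "yznyzzvuwqyn"  [C₀.sig ++ A.acc]
20. n10.tag = 20  [terminal]
21. n9.acc = "qyznyzzvuwqyn"  ["q" ++ C.sig]
22. n11.lab = -5  [terminal]
23. n6.acc = "xynwq"  ["x" ++ A.env]
24. n0.ok = false  [S.mk > 19]
25. n0.cnt = "xynwqm"  [C.acc ++ "m"]
26. n0.val = true  [true]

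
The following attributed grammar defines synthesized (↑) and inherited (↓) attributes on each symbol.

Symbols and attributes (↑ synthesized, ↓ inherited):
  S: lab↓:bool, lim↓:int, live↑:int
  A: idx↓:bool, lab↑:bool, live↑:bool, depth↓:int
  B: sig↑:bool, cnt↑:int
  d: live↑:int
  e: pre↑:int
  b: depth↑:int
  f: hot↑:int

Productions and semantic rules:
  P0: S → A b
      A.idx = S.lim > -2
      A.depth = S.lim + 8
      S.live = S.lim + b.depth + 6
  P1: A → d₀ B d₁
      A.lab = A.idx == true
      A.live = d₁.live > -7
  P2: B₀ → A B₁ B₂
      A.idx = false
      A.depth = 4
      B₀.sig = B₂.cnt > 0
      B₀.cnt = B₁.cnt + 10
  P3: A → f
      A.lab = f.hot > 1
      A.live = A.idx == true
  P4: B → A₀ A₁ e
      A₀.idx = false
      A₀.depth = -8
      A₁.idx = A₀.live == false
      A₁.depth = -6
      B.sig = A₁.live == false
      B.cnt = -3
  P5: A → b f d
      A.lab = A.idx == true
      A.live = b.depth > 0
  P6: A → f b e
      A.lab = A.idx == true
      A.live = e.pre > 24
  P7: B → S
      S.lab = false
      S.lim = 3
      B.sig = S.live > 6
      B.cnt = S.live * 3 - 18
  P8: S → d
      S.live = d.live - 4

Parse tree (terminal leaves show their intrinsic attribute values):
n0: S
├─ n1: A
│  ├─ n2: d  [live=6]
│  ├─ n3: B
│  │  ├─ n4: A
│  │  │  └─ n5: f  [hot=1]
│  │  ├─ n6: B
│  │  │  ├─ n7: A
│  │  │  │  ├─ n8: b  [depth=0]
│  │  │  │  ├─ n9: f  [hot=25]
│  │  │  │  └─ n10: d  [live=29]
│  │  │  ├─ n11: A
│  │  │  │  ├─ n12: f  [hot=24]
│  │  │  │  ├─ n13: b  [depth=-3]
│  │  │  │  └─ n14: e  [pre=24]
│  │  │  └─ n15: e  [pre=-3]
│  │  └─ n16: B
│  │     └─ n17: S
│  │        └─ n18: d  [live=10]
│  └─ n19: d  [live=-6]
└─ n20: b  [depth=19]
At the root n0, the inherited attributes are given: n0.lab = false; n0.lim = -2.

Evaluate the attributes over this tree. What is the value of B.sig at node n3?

false

1. n0.lab = false  [given at root]
2. n0.lim = -2  [given at root]
3. n1.idx = false  [S.lim > -2]
4. n1.depth = 6  [S.lim + 8]
5. n2.live = 6  [terminal]
6. n4.idx = false  [false]
7. n4.depth = 4  [4]
8. n5.hot = 1  [terminal]
9. n4.lab = false  [f.hot > 1]
10. n4.live = false  [A.idx == true]
11. n7.idx = false  [false]
12. n7.depth = -8  [-8]
13. n8.depth = 0  [terminal]
14. n9.hot = 25  [terminal]
15. n10.live = 29  [terminal]
16. n7.lab = false  [A.idx == true]
17. n7.live = false  [b.depth > 0]
18. n11.idx = true  [A₀.live == false]
19. n11.depth = -6  [-6]
20. n12.hot = 24  [terminal]
21. n13.depth = -3  [terminal]
22. n14.pre = 24  [terminal]
23. n11.lab = true  [A.idx == true]
24. n11.live = false  [e.pre > 24]
25. n15.pre = -3  [terminal]
26. n6.sig = true  [A₁.live == false]
27. n6.cnt = -3  [-3]
28. n17.lab = false  [false]
29. n17.lim = 3  [3]
30. n18.live = 10  [terminal]
31. n17.live = 6  [d.live - 4]
32. n16.sig = false  [S.live > 6]
33. n16.cnt = 0  [S.live * 3 - 18]
34. n3.sig = false  [B₂.cnt > 0]
35. n3.cnt = 7  [B₁.cnt + 10]
36. n19.live = -6  [terminal]
37. n1.lab = false  [A.idx == true]
38. n1.live = true  [d₁.live > -7]
39. n20.depth = 19  [terminal]
40. n0.live = 23  [S.lim + b.depth + 6]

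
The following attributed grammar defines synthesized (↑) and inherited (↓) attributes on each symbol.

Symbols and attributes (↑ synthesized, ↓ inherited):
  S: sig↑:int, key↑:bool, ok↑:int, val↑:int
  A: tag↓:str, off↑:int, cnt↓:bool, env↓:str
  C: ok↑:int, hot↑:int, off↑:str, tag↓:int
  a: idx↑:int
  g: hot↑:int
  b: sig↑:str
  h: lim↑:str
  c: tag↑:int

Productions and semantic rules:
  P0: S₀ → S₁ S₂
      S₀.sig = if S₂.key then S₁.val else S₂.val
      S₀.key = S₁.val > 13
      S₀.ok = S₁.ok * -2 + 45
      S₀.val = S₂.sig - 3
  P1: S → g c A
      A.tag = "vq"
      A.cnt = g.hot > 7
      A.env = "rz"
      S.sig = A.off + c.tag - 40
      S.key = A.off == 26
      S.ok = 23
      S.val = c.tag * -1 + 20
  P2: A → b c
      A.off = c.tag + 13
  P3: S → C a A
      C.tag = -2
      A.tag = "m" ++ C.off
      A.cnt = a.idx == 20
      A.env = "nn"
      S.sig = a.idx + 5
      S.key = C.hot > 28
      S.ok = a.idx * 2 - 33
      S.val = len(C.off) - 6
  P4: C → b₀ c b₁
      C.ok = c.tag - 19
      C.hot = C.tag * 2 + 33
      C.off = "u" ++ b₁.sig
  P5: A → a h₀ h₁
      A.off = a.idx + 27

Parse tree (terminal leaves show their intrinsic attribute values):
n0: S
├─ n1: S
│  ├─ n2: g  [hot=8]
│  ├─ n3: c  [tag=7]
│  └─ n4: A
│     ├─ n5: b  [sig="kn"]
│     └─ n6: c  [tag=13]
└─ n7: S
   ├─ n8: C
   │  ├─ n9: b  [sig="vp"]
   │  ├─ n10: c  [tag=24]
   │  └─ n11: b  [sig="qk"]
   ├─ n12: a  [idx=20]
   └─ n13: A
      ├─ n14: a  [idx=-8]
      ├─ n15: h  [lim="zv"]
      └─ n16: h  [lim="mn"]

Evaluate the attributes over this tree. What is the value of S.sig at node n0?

13

1. n2.hot = 8  [terminal]
2. n3.tag = 7  [terminal]
3. n4.tag = "vq"  ["vq"]
4. n4.cnt = true  [g.hot > 7]
5. n4.env = "rz"  ["rz"]
6. n5.sig = "kn"  [terminal]
7. n6.tag = 13  [terminal]
8. n4.off = 26  [c.tag + 13]
9. n1.sig = -7  [A.off + c.tag - 40]
10. n1.key = true  [A.off == 26]
11. n1.ok = 23  [23]
12. n1.val = 13  [c.tag * -1 + 20]
13. n8.tag = -2  [-2]
14. n9.sig = "vp"  [terminal]
15. n10.tag = 24  [terminal]
16. n11.sig = "qk"  [terminal]
17. n8.ok = 5  [c.tag - 19]
18. n8.hot = 29  [C.tag * 2 + 33]
19. n8.off = "uqk"  ["u" ++ b₁.sig]
20. n12.idx = 20  [terminal]
21. n13.tag = "muqk"  ["m" ++ C.off]
22. n13.cnt = true  [a.idx == 20]
23. n13.env = "nn"  ["nn"]
24. n14.idx = -8  [terminal]
25. n15.lim = "zv"  [terminal]
26. n16.lim = "mn"  [terminal]
27. n13.off = 19  [a.idx + 27]
28. n7.sig = 25  [a.idx + 5]
29. n7.key = true  [C.hot > 28]
30. n7.ok = 7  [a.idx * 2 - 33]
31. n7.val = -3  [len(C.off) - 6]
32. n0.sig = 13  [if S₂.key then S₁.val else S₂.val]
33. n0.key = false  [S₁.val > 13]
34. n0.ok = -1  [S₁.ok * -2 + 45]
35. n0.val = 22  [S₂.sig - 3]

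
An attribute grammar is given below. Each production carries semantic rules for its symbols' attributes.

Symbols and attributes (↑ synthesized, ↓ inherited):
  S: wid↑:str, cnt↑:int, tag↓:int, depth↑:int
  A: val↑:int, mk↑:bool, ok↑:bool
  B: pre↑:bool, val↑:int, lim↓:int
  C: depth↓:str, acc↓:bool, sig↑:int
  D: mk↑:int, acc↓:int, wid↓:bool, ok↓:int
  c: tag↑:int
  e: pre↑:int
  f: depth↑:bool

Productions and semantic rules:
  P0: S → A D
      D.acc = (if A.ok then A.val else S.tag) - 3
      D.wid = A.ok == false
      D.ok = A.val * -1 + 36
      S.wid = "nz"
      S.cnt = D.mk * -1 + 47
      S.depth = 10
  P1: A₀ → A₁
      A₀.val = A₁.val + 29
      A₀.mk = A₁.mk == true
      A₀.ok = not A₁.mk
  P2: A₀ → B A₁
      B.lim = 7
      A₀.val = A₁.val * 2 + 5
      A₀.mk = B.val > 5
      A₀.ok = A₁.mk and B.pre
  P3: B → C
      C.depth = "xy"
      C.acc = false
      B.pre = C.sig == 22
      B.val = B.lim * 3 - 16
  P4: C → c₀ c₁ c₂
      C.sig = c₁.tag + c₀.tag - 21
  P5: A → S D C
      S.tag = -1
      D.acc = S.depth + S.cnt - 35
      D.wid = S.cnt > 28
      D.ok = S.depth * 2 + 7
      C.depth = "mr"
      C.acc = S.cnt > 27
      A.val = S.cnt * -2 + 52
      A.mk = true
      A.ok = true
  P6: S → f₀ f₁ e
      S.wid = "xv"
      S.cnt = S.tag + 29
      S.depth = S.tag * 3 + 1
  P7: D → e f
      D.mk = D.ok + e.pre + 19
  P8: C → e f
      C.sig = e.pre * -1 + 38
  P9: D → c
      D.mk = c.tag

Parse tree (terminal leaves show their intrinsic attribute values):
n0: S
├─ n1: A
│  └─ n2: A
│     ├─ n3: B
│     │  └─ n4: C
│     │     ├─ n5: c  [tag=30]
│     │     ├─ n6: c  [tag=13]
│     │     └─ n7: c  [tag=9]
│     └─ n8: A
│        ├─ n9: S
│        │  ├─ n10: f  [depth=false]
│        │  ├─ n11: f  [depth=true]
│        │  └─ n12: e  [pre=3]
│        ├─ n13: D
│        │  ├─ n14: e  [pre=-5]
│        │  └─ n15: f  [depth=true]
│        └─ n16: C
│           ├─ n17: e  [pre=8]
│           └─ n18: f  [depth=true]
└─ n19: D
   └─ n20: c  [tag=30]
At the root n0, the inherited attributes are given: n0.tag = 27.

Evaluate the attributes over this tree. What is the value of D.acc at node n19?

1. n0.tag = 27  [given at root]
2. n3.lim = 7  [7]
3. n4.depth = "xy"  ["xy"]
4. n4.acc = false  [false]
5. n5.tag = 30  [terminal]
6. n6.tag = 13  [terminal]
7. n7.tag = 9  [terminal]
8. n4.sig = 22  [c₁.tag + c₀.tag - 21]
9. n3.pre = true  [C.sig == 22]
10. n3.val = 5  [B.lim * 3 - 16]
11. n9.tag = -1  [-1]
12. n10.depth = false  [terminal]
13. n11.depth = true  [terminal]
14. n12.pre = 3  [terminal]
15. n9.wid = "xv"  ["xv"]
16. n9.cnt = 28  [S.tag + 29]
17. n9.depth = -2  [S.tag * 3 + 1]
18. n13.acc = -9  [S.depth + S.cnt - 35]
19. n13.wid = false  [S.cnt > 28]
20. n13.ok = 3  [S.depth * 2 + 7]
21. n14.pre = -5  [terminal]
22. n15.depth = true  [terminal]
23. n13.mk = 17  [D.ok + e.pre + 19]
24. n16.depth = "mr"  ["mr"]
25. n16.acc = true  [S.cnt > 27]
26. n17.pre = 8  [terminal]
27. n18.depth = true  [terminal]
28. n16.sig = 30  [e.pre * -1 + 38]
29. n8.val = -4  [S.cnt * -2 + 52]
30. n8.mk = true  [true]
31. n8.ok = true  [true]
32. n2.val = -3  [A₁.val * 2 + 5]
33. n2.mk = false  [B.val > 5]
34. n2.ok = true  [A₁.mk and B.pre]
35. n1.val = 26  [A₁.val + 29]
36. n1.mk = false  [A₁.mk == true]
37. n1.ok = true  [not A₁.mk]
38. n19.acc = 23  [(if A.ok then A.val else S.tag) - 3]
39. n19.wid = false  [A.ok == false]
40. n19.ok = 10  [A.val * -1 + 36]
41. n20.tag = 30  [terminal]
42. n19.mk = 30  [c.tag]
43. n0.wid = "nz"  ["nz"]
44. n0.cnt = 17  [D.mk * -1 + 47]
45. n0.depth = 10  [10]

23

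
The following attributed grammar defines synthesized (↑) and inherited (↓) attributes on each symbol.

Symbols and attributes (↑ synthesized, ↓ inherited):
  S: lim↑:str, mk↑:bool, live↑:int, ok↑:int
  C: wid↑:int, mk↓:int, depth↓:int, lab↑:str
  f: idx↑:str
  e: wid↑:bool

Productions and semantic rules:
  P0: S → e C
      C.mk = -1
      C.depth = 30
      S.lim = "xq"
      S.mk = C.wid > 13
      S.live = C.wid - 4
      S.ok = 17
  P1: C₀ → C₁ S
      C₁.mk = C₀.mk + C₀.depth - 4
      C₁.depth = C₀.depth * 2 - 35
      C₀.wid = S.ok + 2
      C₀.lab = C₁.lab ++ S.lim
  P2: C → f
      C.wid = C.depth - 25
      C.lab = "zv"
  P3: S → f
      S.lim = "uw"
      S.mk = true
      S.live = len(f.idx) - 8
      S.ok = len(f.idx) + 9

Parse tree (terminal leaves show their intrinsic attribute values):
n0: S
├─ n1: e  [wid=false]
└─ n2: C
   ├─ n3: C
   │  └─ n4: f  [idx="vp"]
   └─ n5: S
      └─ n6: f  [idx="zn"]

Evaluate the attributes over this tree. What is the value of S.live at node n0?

9

1. n1.wid = false  [terminal]
2. n2.mk = -1  [-1]
3. n2.depth = 30  [30]
4. n3.mk = 25  [C₀.mk + C₀.depth - 4]
5. n3.depth = 25  [C₀.depth * 2 - 35]
6. n4.idx = "vp"  [terminal]
7. n3.wid = 0  [C.depth - 25]
8. n3.lab = "zv"  ["zv"]
9. n6.idx = "zn"  [terminal]
10. n5.lim = "uw"  ["uw"]
11. n5.mk = true  [true]
12. n5.live = -6  [len(f.idx) - 8]
13. n5.ok = 11  [len(f.idx) + 9]
14. n2.wid = 13  [S.ok + 2]
15. n2.lab = "zvuw"  [C₁.lab ++ S.lim]
16. n0.lim = "xq"  ["xq"]
17. n0.mk = false  [C.wid > 13]
18. n0.live = 9  [C.wid - 4]
19. n0.ok = 17  [17]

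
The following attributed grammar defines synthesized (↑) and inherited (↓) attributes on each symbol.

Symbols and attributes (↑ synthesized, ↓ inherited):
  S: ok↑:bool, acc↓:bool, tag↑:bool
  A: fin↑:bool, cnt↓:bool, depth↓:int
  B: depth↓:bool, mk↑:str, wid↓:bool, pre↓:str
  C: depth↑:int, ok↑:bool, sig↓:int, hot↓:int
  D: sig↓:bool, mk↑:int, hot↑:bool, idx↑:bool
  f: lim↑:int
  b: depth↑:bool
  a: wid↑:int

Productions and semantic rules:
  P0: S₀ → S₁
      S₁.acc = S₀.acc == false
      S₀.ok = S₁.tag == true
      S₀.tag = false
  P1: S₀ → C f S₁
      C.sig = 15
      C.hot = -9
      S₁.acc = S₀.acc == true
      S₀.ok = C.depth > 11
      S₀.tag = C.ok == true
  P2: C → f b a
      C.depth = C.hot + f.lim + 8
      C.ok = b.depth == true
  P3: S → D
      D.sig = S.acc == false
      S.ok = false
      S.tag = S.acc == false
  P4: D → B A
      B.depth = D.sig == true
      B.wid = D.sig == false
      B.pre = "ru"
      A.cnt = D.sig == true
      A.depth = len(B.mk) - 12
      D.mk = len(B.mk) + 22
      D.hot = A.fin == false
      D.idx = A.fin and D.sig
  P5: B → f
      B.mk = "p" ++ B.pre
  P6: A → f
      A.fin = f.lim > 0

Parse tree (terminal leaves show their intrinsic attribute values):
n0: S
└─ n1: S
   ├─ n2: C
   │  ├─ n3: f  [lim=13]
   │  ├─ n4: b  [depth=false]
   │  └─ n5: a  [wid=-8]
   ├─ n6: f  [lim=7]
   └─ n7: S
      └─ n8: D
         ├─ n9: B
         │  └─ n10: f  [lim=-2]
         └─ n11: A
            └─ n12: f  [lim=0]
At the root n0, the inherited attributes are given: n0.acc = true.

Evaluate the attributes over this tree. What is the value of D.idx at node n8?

false

1. n0.acc = true  [given at root]
2. n1.acc = false  [S₀.acc == false]
3. n2.sig = 15  [15]
4. n2.hot = -9  [-9]
5. n3.lim = 13  [terminal]
6. n4.depth = false  [terminal]
7. n5.wid = -8  [terminal]
8. n2.depth = 12  [C.hot + f.lim + 8]
9. n2.ok = false  [b.depth == true]
10. n6.lim = 7  [terminal]
11. n7.acc = false  [S₀.acc == true]
12. n8.sig = true  [S.acc == false]
13. n9.depth = true  [D.sig == true]
14. n9.wid = false  [D.sig == false]
15. n9.pre = "ru"  ["ru"]
16. n10.lim = -2  [terminal]
17. n9.mk = "pru"  ["p" ++ B.pre]
18. n11.cnt = true  [D.sig == true]
19. n11.depth = -9  [len(B.mk) - 12]
20. n12.lim = 0  [terminal]
21. n11.fin = false  [f.lim > 0]
22. n8.mk = 25  [len(B.mk) + 22]
23. n8.hot = true  [A.fin == false]
24. n8.idx = false  [A.fin and D.sig]
25. n7.ok = false  [false]
26. n7.tag = true  [S.acc == false]
27. n1.ok = true  [C.depth > 11]
28. n1.tag = false  [C.ok == true]
29. n0.ok = false  [S₁.tag == true]
30. n0.tag = false  [false]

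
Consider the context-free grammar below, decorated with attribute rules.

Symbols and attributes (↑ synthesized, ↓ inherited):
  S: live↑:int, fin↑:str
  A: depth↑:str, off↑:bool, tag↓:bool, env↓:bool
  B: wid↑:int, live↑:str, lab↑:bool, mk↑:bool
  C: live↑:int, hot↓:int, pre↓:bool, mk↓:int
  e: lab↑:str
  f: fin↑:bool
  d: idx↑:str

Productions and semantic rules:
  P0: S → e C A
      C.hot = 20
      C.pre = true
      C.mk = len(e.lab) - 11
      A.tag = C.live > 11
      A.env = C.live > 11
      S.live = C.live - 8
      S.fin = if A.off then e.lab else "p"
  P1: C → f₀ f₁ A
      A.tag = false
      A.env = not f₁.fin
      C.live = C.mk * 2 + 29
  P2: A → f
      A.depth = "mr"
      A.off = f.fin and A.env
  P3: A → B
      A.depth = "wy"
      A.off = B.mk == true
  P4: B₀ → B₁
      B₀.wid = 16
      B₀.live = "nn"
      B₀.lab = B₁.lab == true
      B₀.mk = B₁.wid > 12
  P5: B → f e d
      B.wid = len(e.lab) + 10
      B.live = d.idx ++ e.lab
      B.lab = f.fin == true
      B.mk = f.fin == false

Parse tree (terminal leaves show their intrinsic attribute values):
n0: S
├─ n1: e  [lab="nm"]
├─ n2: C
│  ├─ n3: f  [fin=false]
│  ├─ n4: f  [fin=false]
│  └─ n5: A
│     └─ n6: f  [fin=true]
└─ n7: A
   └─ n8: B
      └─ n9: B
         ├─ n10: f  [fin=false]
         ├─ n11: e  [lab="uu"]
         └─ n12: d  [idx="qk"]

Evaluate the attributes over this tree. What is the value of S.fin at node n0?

1. n1.lab = "nm"  [terminal]
2. n2.hot = 20  [20]
3. n2.pre = true  [true]
4. n2.mk = -9  [len(e.lab) - 11]
5. n3.fin = false  [terminal]
6. n4.fin = false  [terminal]
7. n5.tag = false  [false]
8. n5.env = true  [not f₁.fin]
9. n6.fin = true  [terminal]
10. n5.depth = "mr"  ["mr"]
11. n5.off = true  [f.fin and A.env]
12. n2.live = 11  [C.mk * 2 + 29]
13. n7.tag = false  [C.live > 11]
14. n7.env = false  [C.live > 11]
15. n10.fin = false  [terminal]
16. n11.lab = "uu"  [terminal]
17. n12.idx = "qk"  [terminal]
18. n9.wid = 12  [len(e.lab) + 10]
19. n9.live = "qkuu"  [d.idx ++ e.lab]
20. n9.lab = false  [f.fin == true]
21. n9.mk = true  [f.fin == false]
22. n8.wid = 16  [16]
23. n8.live = "nn"  ["nn"]
24. n8.lab = false  [B₁.lab == true]
25. n8.mk = false  [B₁.wid > 12]
26. n7.depth = "wy"  ["wy"]
27. n7.off = false  [B.mk == true]
28. n0.live = 3  [C.live - 8]
29. n0.fin = "p"  [if A.off then e.lab else "p"]

"p"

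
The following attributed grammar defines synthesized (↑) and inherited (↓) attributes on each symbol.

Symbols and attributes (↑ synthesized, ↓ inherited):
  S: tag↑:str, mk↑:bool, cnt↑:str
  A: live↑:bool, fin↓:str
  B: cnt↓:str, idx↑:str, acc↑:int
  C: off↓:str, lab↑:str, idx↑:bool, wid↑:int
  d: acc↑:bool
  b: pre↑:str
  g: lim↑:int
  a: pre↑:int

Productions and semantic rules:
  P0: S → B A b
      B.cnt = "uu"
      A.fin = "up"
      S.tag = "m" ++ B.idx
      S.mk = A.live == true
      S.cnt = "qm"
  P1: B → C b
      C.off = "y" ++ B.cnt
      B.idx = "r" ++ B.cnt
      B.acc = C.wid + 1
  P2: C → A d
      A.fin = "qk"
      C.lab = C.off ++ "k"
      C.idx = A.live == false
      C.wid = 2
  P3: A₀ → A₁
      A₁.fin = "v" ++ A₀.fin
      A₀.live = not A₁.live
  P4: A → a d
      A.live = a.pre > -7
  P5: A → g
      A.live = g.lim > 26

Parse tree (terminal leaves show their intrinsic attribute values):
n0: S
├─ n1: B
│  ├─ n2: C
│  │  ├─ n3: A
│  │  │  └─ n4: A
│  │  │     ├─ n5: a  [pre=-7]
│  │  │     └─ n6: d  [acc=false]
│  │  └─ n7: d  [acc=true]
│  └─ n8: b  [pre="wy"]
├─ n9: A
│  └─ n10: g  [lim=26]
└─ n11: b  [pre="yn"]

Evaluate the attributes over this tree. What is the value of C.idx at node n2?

false

1. n1.cnt = "uu"  ["uu"]
2. n2.off = "yuu"  ["y" ++ B.cnt]
3. n3.fin = "qk"  ["qk"]
4. n4.fin = "vqk"  ["v" ++ A₀.fin]
5. n5.pre = -7  [terminal]
6. n6.acc = false  [terminal]
7. n4.live = false  [a.pre > -7]
8. n3.live = true  [not A₁.live]
9. n7.acc = true  [terminal]
10. n2.lab = "yuuk"  [C.off ++ "k"]
11. n2.idx = false  [A.live == false]
12. n2.wid = 2  [2]
13. n8.pre = "wy"  [terminal]
14. n1.idx = "ruu"  ["r" ++ B.cnt]
15. n1.acc = 3  [C.wid + 1]
16. n9.fin = "up"  ["up"]
17. n10.lim = 26  [terminal]
18. n9.live = false  [g.lim > 26]
19. n11.pre = "yn"  [terminal]
20. n0.tag = "mruu"  ["m" ++ B.idx]
21. n0.mk = false  [A.live == true]
22. n0.cnt = "qm"  ["qm"]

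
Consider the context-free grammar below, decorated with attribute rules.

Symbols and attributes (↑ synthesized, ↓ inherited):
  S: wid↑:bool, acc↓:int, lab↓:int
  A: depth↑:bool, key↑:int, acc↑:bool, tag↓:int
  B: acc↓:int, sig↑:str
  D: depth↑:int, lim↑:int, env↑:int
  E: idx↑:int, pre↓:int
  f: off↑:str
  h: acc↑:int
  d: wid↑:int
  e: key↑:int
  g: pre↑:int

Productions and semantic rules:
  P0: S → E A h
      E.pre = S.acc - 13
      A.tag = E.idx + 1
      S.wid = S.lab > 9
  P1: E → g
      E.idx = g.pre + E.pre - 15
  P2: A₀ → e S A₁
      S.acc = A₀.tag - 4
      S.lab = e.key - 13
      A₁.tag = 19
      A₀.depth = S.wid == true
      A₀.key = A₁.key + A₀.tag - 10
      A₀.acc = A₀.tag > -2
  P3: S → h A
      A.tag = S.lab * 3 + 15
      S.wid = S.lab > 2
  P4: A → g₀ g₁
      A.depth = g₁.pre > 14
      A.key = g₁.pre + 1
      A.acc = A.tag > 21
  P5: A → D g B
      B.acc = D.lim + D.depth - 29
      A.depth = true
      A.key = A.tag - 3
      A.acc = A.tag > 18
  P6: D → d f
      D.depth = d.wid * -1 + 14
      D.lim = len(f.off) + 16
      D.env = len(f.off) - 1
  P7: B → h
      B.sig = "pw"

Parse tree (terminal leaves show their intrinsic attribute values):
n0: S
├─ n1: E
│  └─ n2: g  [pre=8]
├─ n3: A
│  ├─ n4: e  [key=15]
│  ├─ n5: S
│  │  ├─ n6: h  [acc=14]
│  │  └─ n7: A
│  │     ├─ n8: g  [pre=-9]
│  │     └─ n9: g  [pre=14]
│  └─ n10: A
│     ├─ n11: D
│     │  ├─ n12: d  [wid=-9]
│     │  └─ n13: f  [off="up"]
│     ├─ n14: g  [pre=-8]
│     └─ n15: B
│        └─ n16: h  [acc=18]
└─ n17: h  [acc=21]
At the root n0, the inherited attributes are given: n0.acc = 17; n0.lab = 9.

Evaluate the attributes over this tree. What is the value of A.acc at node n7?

1. n0.acc = 17  [given at root]
2. n0.lab = 9  [given at root]
3. n1.pre = 4  [S.acc - 13]
4. n2.pre = 8  [terminal]
5. n1.idx = -3  [g.pre + E.pre - 15]
6. n3.tag = -2  [E.idx + 1]
7. n4.key = 15  [terminal]
8. n5.acc = -6  [A₀.tag - 4]
9. n5.lab = 2  [e.key - 13]
10. n6.acc = 14  [terminal]
11. n7.tag = 21  [S.lab * 3 + 15]
12. n8.pre = -9  [terminal]
13. n9.pre = 14  [terminal]
14. n7.depth = false  [g₁.pre > 14]
15. n7.key = 15  [g₁.pre + 1]
16. n7.acc = false  [A.tag > 21]
17. n5.wid = false  [S.lab > 2]
18. n10.tag = 19  [19]
19. n12.wid = -9  [terminal]
20. n13.off = "up"  [terminal]
21. n11.depth = 23  [d.wid * -1 + 14]
22. n11.lim = 18  [len(f.off) + 16]
23. n11.env = 1  [len(f.off) - 1]
24. n14.pre = -8  [terminal]
25. n15.acc = 12  [D.lim + D.depth - 29]
26. n16.acc = 18  [terminal]
27. n15.sig = "pw"  ["pw"]
28. n10.depth = true  [true]
29. n10.key = 16  [A.tag - 3]
30. n10.acc = true  [A.tag > 18]
31. n3.depth = false  [S.wid == true]
32. n3.key = 4  [A₁.key + A₀.tag - 10]
33. n3.acc = false  [A₀.tag > -2]
34. n17.acc = 21  [terminal]
35. n0.wid = false  [S.lab > 9]

false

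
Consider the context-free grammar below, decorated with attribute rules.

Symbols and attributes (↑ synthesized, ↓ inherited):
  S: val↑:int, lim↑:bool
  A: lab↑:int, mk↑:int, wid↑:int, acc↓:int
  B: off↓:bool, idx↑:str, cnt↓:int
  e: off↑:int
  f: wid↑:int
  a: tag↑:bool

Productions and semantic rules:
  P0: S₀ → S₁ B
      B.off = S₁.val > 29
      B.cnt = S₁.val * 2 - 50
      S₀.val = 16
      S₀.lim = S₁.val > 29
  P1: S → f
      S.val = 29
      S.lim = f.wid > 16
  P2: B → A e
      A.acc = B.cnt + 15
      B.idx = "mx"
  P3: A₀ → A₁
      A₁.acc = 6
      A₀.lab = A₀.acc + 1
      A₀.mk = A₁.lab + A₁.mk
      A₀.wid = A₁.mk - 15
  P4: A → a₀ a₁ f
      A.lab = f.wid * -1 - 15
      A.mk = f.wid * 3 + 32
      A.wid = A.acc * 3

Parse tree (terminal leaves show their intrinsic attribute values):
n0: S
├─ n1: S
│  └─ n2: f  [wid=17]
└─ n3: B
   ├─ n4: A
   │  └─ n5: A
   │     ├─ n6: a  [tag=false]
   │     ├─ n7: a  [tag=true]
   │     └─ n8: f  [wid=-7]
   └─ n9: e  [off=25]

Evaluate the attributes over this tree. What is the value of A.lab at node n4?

1. n2.wid = 17  [terminal]
2. n1.val = 29  [29]
3. n1.lim = true  [f.wid > 16]
4. n3.off = false  [S₁.val > 29]
5. n3.cnt = 8  [S₁.val * 2 - 50]
6. n4.acc = 23  [B.cnt + 15]
7. n5.acc = 6  [6]
8. n6.tag = false  [terminal]
9. n7.tag = true  [terminal]
10. n8.wid = -7  [terminal]
11. n5.lab = -8  [f.wid * -1 - 15]
12. n5.mk = 11  [f.wid * 3 + 32]
13. n5.wid = 18  [A.acc * 3]
14. n4.lab = 24  [A₀.acc + 1]
15. n4.mk = 3  [A₁.lab + A₁.mk]
16. n4.wid = -4  [A₁.mk - 15]
17. n9.off = 25  [terminal]
18. n3.idx = "mx"  ["mx"]
19. n0.val = 16  [16]
20. n0.lim = false  [S₁.val > 29]

24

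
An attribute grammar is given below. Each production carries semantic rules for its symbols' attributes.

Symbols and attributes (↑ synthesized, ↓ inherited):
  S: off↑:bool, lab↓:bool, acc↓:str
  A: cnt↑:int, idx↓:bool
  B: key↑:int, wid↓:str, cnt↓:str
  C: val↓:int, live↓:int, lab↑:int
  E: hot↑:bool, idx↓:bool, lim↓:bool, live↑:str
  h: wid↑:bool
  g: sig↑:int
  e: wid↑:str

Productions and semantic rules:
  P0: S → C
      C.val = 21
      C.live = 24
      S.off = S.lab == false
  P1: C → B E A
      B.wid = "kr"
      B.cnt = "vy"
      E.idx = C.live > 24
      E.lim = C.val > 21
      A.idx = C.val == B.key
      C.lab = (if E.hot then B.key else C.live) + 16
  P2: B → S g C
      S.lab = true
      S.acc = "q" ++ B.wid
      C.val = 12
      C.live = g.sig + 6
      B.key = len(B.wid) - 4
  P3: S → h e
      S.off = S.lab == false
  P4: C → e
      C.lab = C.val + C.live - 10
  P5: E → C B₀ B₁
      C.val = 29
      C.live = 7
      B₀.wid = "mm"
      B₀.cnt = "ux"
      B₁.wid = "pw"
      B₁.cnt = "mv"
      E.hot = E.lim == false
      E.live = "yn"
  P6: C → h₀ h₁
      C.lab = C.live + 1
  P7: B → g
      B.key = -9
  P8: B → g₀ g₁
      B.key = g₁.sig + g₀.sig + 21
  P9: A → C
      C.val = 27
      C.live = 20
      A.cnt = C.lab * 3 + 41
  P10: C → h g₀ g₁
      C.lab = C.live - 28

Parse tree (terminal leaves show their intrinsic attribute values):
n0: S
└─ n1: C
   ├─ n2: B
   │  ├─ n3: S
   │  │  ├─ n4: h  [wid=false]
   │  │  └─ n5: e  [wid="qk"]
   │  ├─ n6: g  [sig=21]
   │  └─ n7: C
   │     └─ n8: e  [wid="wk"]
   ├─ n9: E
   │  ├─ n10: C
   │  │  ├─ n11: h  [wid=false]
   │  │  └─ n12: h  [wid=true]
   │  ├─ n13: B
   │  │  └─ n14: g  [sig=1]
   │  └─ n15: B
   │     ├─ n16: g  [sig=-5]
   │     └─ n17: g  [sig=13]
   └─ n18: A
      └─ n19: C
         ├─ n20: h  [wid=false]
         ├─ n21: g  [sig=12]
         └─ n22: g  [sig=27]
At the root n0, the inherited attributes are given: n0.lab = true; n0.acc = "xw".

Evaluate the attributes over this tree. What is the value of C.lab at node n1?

14

1. n0.lab = true  [given at root]
2. n0.acc = "xw"  [given at root]
3. n1.val = 21  [21]
4. n1.live = 24  [24]
5. n2.wid = "kr"  ["kr"]
6. n2.cnt = "vy"  ["vy"]
7. n3.lab = true  [true]
8. n3.acc = "qkr"  ["q" ++ B.wid]
9. n4.wid = false  [terminal]
10. n5.wid = "qk"  [terminal]
11. n3.off = false  [S.lab == false]
12. n6.sig = 21  [terminal]
13. n7.val = 12  [12]
14. n7.live = 27  [g.sig + 6]
15. n8.wid = "wk"  [terminal]
16. n7.lab = 29  [C.val + C.live - 10]
17. n2.key = -2  [len(B.wid) - 4]
18. n9.idx = false  [C.live > 24]
19. n9.lim = false  [C.val > 21]
20. n10.val = 29  [29]
21. n10.live = 7  [7]
22. n11.wid = false  [terminal]
23. n12.wid = true  [terminal]
24. n10.lab = 8  [C.live + 1]
25. n13.wid = "mm"  ["mm"]
26. n13.cnt = "ux"  ["ux"]
27. n14.sig = 1  [terminal]
28. n13.key = -9  [-9]
29. n15.wid = "pw"  ["pw"]
30. n15.cnt = "mv"  ["mv"]
31. n16.sig = -5  [terminal]
32. n17.sig = 13  [terminal]
33. n15.key = 29  [g₁.sig + g₀.sig + 21]
34. n9.hot = true  [E.lim == false]
35. n9.live = "yn"  ["yn"]
36. n18.idx = false  [C.val == B.key]
37. n19.val = 27  [27]
38. n19.live = 20  [20]
39. n20.wid = false  [terminal]
40. n21.sig = 12  [terminal]
41. n22.sig = 27  [terminal]
42. n19.lab = -8  [C.live - 28]
43. n18.cnt = 17  [C.lab * 3 + 41]
44. n1.lab = 14  [(if E.hot then B.key else C.live) + 16]
45. n0.off = false  [S.lab == false]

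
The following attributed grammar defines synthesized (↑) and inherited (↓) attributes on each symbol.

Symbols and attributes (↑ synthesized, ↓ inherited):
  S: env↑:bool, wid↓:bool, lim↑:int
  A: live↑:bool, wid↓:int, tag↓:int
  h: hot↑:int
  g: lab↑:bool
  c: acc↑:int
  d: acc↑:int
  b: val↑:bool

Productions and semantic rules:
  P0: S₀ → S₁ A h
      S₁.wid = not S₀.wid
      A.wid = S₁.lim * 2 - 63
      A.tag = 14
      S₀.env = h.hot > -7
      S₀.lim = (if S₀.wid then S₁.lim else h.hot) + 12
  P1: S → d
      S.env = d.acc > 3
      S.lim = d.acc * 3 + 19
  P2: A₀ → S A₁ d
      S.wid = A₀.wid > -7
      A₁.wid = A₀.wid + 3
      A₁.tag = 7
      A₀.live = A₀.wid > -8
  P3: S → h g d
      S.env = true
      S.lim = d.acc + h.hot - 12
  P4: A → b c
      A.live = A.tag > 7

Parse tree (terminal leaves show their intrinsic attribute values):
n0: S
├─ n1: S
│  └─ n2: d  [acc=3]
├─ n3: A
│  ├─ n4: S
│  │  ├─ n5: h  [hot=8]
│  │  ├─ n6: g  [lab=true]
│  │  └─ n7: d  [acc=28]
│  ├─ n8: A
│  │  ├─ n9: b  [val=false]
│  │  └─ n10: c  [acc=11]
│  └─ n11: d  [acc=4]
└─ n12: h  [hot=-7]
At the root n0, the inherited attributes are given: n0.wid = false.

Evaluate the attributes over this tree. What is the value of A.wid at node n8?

1. n0.wid = false  [given at root]
2. n1.wid = true  [not S₀.wid]
3. n2.acc = 3  [terminal]
4. n1.env = false  [d.acc > 3]
5. n1.lim = 28  [d.acc * 3 + 19]
6. n3.wid = -7  [S₁.lim * 2 - 63]
7. n3.tag = 14  [14]
8. n4.wid = false  [A₀.wid > -7]
9. n5.hot = 8  [terminal]
10. n6.lab = true  [terminal]
11. n7.acc = 28  [terminal]
12. n4.env = true  [true]
13. n4.lim = 24  [d.acc + h.hot - 12]
14. n8.wid = -4  [A₀.wid + 3]
15. n8.tag = 7  [7]
16. n9.val = false  [terminal]
17. n10.acc = 11  [terminal]
18. n8.live = false  [A.tag > 7]
19. n11.acc = 4  [terminal]
20. n3.live = true  [A₀.wid > -8]
21. n12.hot = -7  [terminal]
22. n0.env = false  [h.hot > -7]
23. n0.lim = 5  [(if S₀.wid then S₁.lim else h.hot) + 12]

-4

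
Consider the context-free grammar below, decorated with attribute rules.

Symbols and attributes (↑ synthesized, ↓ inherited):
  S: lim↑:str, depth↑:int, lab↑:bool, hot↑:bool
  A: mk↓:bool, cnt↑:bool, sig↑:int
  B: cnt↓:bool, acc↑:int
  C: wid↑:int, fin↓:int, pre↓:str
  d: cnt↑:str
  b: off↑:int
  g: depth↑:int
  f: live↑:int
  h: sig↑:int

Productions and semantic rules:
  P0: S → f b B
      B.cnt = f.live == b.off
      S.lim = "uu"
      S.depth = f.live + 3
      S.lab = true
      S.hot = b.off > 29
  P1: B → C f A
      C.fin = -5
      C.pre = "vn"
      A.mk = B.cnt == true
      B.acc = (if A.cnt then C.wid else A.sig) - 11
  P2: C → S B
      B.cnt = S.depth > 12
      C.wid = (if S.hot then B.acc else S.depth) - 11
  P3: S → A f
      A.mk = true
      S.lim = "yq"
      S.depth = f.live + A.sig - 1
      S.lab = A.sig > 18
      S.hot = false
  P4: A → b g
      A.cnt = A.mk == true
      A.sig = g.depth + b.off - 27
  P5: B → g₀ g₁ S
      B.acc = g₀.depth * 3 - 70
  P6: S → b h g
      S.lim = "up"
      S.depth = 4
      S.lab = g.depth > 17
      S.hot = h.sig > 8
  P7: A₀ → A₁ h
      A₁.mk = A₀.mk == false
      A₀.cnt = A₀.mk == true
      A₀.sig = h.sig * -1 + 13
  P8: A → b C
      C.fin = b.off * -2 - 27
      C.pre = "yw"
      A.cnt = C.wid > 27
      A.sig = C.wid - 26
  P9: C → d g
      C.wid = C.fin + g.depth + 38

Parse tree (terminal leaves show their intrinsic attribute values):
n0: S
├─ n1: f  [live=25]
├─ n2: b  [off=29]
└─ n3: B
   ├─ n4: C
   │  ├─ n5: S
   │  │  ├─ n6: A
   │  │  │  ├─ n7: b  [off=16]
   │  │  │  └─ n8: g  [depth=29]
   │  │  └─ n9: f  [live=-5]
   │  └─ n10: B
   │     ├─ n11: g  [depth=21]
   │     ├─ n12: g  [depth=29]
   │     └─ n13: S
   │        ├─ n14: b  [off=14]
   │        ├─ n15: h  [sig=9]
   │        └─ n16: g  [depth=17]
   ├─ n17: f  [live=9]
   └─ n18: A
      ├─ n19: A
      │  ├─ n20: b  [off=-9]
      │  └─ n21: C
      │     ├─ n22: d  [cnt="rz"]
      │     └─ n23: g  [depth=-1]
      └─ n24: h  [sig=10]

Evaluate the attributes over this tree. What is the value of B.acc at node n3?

-8

1. n1.live = 25  [terminal]
2. n2.off = 29  [terminal]
3. n3.cnt = false  [f.live == b.off]
4. n4.fin = -5  [-5]
5. n4.pre = "vn"  ["vn"]
6. n6.mk = true  [true]
7. n7.off = 16  [terminal]
8. n8.depth = 29  [terminal]
9. n6.cnt = true  [A.mk == true]
10. n6.sig = 18  [g.depth + b.off - 27]
11. n9.live = -5  [terminal]
12. n5.lim = "yq"  ["yq"]
13. n5.depth = 12  [f.live + A.sig - 1]
14. n5.lab = false  [A.sig > 18]
15. n5.hot = false  [false]
16. n10.cnt = false  [S.depth > 12]
17. n11.depth = 21  [terminal]
18. n12.depth = 29  [terminal]
19. n14.off = 14  [terminal]
20. n15.sig = 9  [terminal]
21. n16.depth = 17  [terminal]
22. n13.lim = "up"  ["up"]
23. n13.depth = 4  [4]
24. n13.lab = false  [g.depth > 17]
25. n13.hot = true  [h.sig > 8]
26. n10.acc = -7  [g₀.depth * 3 - 70]
27. n4.wid = 1  [(if S.hot then B.acc else S.depth) - 11]
28. n17.live = 9  [terminal]
29. n18.mk = false  [B.cnt == true]
30. n19.mk = true  [A₀.mk == false]
31. n20.off = -9  [terminal]
32. n21.fin = -9  [b.off * -2 - 27]
33. n21.pre = "yw"  ["yw"]
34. n22.cnt = "rz"  [terminal]
35. n23.depth = -1  [terminal]
36. n21.wid = 28  [C.fin + g.depth + 38]
37. n19.cnt = true  [C.wid > 27]
38. n19.sig = 2  [C.wid - 26]
39. n24.sig = 10  [terminal]
40. n18.cnt = false  [A₀.mk == true]
41. n18.sig = 3  [h.sig * -1 + 13]
42. n3.acc = -8  [(if A.cnt then C.wid else A.sig) - 11]
43. n0.lim = "uu"  ["uu"]
44. n0.depth = 28  [f.live + 3]
45. n0.lab = true  [true]
46. n0.hot = false  [b.off > 29]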